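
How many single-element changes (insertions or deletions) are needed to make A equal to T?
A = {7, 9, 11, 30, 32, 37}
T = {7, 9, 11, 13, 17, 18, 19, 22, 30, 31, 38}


Set A = {7, 9, 11, 30, 32, 37}
Set T = {7, 9, 11, 13, 17, 18, 19, 22, 30, 31, 38}
Elements to remove from A (in A, not in T): {32, 37} → 2 removals
Elements to add to A (in T, not in A): {13, 17, 18, 19, 22, 31, 38} → 7 additions
Total edits = 2 + 7 = 9

9


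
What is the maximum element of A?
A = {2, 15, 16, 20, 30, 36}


Set A = {2, 15, 16, 20, 30, 36}
Elements in ascending order: 2, 15, 16, 20, 30, 36
The largest element is 36.

36


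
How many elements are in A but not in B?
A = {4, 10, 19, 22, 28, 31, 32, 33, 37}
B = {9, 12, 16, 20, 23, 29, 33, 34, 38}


Set A = {4, 10, 19, 22, 28, 31, 32, 33, 37}
Set B = {9, 12, 16, 20, 23, 29, 33, 34, 38}
A \ B = {4, 10, 19, 22, 28, 31, 32, 37}
|A \ B| = 8

8


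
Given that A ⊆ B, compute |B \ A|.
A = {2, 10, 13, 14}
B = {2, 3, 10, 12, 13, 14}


Set A = {2, 10, 13, 14}, |A| = 4
Set B = {2, 3, 10, 12, 13, 14}, |B| = 6
Since A ⊆ B: B \ A = {3, 12}
|B| - |A| = 6 - 4 = 2

2


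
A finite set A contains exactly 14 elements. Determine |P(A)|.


The set has 14 elements.
The power set contains all possible subsets.
|P(A)| = 2^|A| = 2^14 = 16384

16384


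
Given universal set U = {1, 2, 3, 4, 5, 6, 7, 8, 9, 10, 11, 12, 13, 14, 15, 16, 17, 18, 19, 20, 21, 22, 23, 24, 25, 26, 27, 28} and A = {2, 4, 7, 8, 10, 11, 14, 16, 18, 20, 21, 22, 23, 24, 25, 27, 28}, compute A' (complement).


Universal set U = {1, 2, 3, 4, 5, 6, 7, 8, 9, 10, 11, 12, 13, 14, 15, 16, 17, 18, 19, 20, 21, 22, 23, 24, 25, 26, 27, 28}
Set A = {2, 4, 7, 8, 10, 11, 14, 16, 18, 20, 21, 22, 23, 24, 25, 27, 28}
A' = U \ A = elements in U but not in A
Checking each element of U:
1 (not in A, include), 2 (in A, exclude), 3 (not in A, include), 4 (in A, exclude), 5 (not in A, include), 6 (not in A, include), 7 (in A, exclude), 8 (in A, exclude), 9 (not in A, include), 10 (in A, exclude), 11 (in A, exclude), 12 (not in A, include), 13 (not in A, include), 14 (in A, exclude), 15 (not in A, include), 16 (in A, exclude), 17 (not in A, include), 18 (in A, exclude), 19 (not in A, include), 20 (in A, exclude), 21 (in A, exclude), 22 (in A, exclude), 23 (in A, exclude), 24 (in A, exclude), 25 (in A, exclude), 26 (not in A, include), 27 (in A, exclude), 28 (in A, exclude)
A' = {1, 3, 5, 6, 9, 12, 13, 15, 17, 19, 26}

{1, 3, 5, 6, 9, 12, 13, 15, 17, 19, 26}


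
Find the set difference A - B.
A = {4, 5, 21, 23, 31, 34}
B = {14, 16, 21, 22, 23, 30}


Set A = {4, 5, 21, 23, 31, 34}
Set B = {14, 16, 21, 22, 23, 30}
A \ B includes elements in A that are not in B.
Check each element of A:
4 (not in B, keep), 5 (not in B, keep), 21 (in B, remove), 23 (in B, remove), 31 (not in B, keep), 34 (not in B, keep)
A \ B = {4, 5, 31, 34}

{4, 5, 31, 34}


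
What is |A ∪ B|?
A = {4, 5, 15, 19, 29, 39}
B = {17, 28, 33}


Set A = {4, 5, 15, 19, 29, 39}, |A| = 6
Set B = {17, 28, 33}, |B| = 3
A ∩ B = {}, |A ∩ B| = 0
|A ∪ B| = |A| + |B| - |A ∩ B| = 6 + 3 - 0 = 9

9


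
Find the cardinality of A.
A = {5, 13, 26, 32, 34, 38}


Set A = {5, 13, 26, 32, 34, 38}
Listing elements: 5, 13, 26, 32, 34, 38
Counting: 6 elements
|A| = 6

6


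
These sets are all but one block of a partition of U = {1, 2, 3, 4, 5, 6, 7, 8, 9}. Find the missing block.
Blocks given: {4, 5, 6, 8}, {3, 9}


U = {1, 2, 3, 4, 5, 6, 7, 8, 9}
Shown blocks: {4, 5, 6, 8}, {3, 9}
A partition's blocks are pairwise disjoint and cover U, so the missing block = U \ (union of shown blocks).
Union of shown blocks: {3, 4, 5, 6, 8, 9}
Missing block = U \ (union) = {1, 2, 7}

{1, 2, 7}


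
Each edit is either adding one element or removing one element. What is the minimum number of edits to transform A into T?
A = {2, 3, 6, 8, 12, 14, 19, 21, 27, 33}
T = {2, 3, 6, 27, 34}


Set A = {2, 3, 6, 8, 12, 14, 19, 21, 27, 33}
Set T = {2, 3, 6, 27, 34}
Elements to remove from A (in A, not in T): {8, 12, 14, 19, 21, 33} → 6 removals
Elements to add to A (in T, not in A): {34} → 1 additions
Total edits = 6 + 1 = 7

7


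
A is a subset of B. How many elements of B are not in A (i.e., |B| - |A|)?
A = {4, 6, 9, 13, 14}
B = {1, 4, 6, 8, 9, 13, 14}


Set A = {4, 6, 9, 13, 14}, |A| = 5
Set B = {1, 4, 6, 8, 9, 13, 14}, |B| = 7
Since A ⊆ B: B \ A = {1, 8}
|B| - |A| = 7 - 5 = 2

2


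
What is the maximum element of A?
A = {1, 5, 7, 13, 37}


Set A = {1, 5, 7, 13, 37}
Elements in ascending order: 1, 5, 7, 13, 37
The largest element is 37.

37


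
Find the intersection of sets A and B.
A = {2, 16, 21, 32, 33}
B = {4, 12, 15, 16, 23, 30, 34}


Set A = {2, 16, 21, 32, 33}
Set B = {4, 12, 15, 16, 23, 30, 34}
A ∩ B includes only elements in both sets.
Check each element of A against B:
2 ✗, 16 ✓, 21 ✗, 32 ✗, 33 ✗
A ∩ B = {16}

{16}


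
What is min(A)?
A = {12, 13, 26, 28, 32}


Set A = {12, 13, 26, 28, 32}
Elements in ascending order: 12, 13, 26, 28, 32
The smallest element is 12.

12


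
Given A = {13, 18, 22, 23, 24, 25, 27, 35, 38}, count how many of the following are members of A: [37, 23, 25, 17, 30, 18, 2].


Set A = {13, 18, 22, 23, 24, 25, 27, 35, 38}
Candidates: [37, 23, 25, 17, 30, 18, 2]
Check each candidate:
37 ∉ A, 23 ∈ A, 25 ∈ A, 17 ∉ A, 30 ∉ A, 18 ∈ A, 2 ∉ A
Count of candidates in A: 3

3


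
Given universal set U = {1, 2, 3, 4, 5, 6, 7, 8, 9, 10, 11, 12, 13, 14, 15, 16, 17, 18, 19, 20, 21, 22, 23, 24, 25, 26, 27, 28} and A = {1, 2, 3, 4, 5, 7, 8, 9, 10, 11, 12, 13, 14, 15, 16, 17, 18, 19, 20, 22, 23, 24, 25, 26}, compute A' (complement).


Universal set U = {1, 2, 3, 4, 5, 6, 7, 8, 9, 10, 11, 12, 13, 14, 15, 16, 17, 18, 19, 20, 21, 22, 23, 24, 25, 26, 27, 28}
Set A = {1, 2, 3, 4, 5, 7, 8, 9, 10, 11, 12, 13, 14, 15, 16, 17, 18, 19, 20, 22, 23, 24, 25, 26}
A' = U \ A = elements in U but not in A
Checking each element of U:
1 (in A, exclude), 2 (in A, exclude), 3 (in A, exclude), 4 (in A, exclude), 5 (in A, exclude), 6 (not in A, include), 7 (in A, exclude), 8 (in A, exclude), 9 (in A, exclude), 10 (in A, exclude), 11 (in A, exclude), 12 (in A, exclude), 13 (in A, exclude), 14 (in A, exclude), 15 (in A, exclude), 16 (in A, exclude), 17 (in A, exclude), 18 (in A, exclude), 19 (in A, exclude), 20 (in A, exclude), 21 (not in A, include), 22 (in A, exclude), 23 (in A, exclude), 24 (in A, exclude), 25 (in A, exclude), 26 (in A, exclude), 27 (not in A, include), 28 (not in A, include)
A' = {6, 21, 27, 28}

{6, 21, 27, 28}


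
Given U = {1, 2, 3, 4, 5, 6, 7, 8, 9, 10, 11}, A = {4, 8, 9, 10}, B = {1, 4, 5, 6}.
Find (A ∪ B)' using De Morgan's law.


U = {1, 2, 3, 4, 5, 6, 7, 8, 9, 10, 11}
A = {4, 8, 9, 10}, B = {1, 4, 5, 6}
A ∪ B = {1, 4, 5, 6, 8, 9, 10}
(A ∪ B)' = U \ (A ∪ B) = {2, 3, 7, 11}
Verification via A' ∩ B': A' = {1, 2, 3, 5, 6, 7, 11}, B' = {2, 3, 7, 8, 9, 10, 11}
A' ∩ B' = {2, 3, 7, 11} ✓

{2, 3, 7, 11}


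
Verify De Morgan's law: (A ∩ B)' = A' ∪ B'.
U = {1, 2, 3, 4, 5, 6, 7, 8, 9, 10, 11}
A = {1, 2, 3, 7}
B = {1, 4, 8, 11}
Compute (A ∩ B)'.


U = {1, 2, 3, 4, 5, 6, 7, 8, 9, 10, 11}
A = {1, 2, 3, 7}, B = {1, 4, 8, 11}
A ∩ B = {1}
(A ∩ B)' = U \ (A ∩ B) = {2, 3, 4, 5, 6, 7, 8, 9, 10, 11}
Verification via A' ∪ B': A' = {4, 5, 6, 8, 9, 10, 11}, B' = {2, 3, 5, 6, 7, 9, 10}
A' ∪ B' = {2, 3, 4, 5, 6, 7, 8, 9, 10, 11} ✓

{2, 3, 4, 5, 6, 7, 8, 9, 10, 11}


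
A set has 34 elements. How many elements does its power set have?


The set has 34 elements.
The power set contains all possible subsets.
|P(A)| = 2^|A| = 2^34 = 17179869184

17179869184


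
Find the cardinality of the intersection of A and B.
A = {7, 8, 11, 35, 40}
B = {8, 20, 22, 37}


Set A = {7, 8, 11, 35, 40}
Set B = {8, 20, 22, 37}
A ∩ B = {8}
|A ∩ B| = 1

1


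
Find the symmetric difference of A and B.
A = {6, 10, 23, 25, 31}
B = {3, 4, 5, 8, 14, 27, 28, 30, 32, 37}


Set A = {6, 10, 23, 25, 31}
Set B = {3, 4, 5, 8, 14, 27, 28, 30, 32, 37}
A △ B = (A \ B) ∪ (B \ A)
Elements in A but not B: {6, 10, 23, 25, 31}
Elements in B but not A: {3, 4, 5, 8, 14, 27, 28, 30, 32, 37}
A △ B = {3, 4, 5, 6, 8, 10, 14, 23, 25, 27, 28, 30, 31, 32, 37}

{3, 4, 5, 6, 8, 10, 14, 23, 25, 27, 28, 30, 31, 32, 37}


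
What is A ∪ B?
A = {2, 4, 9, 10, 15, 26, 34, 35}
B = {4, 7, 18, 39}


Set A = {2, 4, 9, 10, 15, 26, 34, 35}
Set B = {4, 7, 18, 39}
A ∪ B includes all elements in either set.
Elements from A: {2, 4, 9, 10, 15, 26, 34, 35}
Elements from B not already included: {7, 18, 39}
A ∪ B = {2, 4, 7, 9, 10, 15, 18, 26, 34, 35, 39}

{2, 4, 7, 9, 10, 15, 18, 26, 34, 35, 39}


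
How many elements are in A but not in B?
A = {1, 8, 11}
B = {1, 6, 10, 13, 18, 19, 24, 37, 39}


Set A = {1, 8, 11}
Set B = {1, 6, 10, 13, 18, 19, 24, 37, 39}
A \ B = {8, 11}
|A \ B| = 2

2


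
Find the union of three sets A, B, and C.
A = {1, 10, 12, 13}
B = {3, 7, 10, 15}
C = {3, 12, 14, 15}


Set A = {1, 10, 12, 13}
Set B = {3, 7, 10, 15}
Set C = {3, 12, 14, 15}
First, A ∪ B = {1, 3, 7, 10, 12, 13, 15}
Then, (A ∪ B) ∪ C = {1, 3, 7, 10, 12, 13, 14, 15}

{1, 3, 7, 10, 12, 13, 14, 15}


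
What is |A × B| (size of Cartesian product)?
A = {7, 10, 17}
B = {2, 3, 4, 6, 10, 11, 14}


Set A = {7, 10, 17} has 3 elements.
Set B = {2, 3, 4, 6, 10, 11, 14} has 7 elements.
|A × B| = |A| × |B| = 3 × 7 = 21

21


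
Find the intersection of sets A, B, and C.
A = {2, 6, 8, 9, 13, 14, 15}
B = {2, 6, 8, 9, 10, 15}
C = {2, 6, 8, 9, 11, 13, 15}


Set A = {2, 6, 8, 9, 13, 14, 15}
Set B = {2, 6, 8, 9, 10, 15}
Set C = {2, 6, 8, 9, 11, 13, 15}
First, A ∩ B = {2, 6, 8, 9, 15}
Then, (A ∩ B) ∩ C = {2, 6, 8, 9, 15}

{2, 6, 8, 9, 15}


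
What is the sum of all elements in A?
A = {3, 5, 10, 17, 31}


Set A = {3, 5, 10, 17, 31}
Sum = 3 + 5 + 10 + 17 + 31 = 66

66


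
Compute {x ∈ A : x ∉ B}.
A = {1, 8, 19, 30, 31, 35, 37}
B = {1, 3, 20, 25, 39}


Set A = {1, 8, 19, 30, 31, 35, 37}
Set B = {1, 3, 20, 25, 39}
Check each element of A against B:
1 ∈ B, 8 ∉ B (include), 19 ∉ B (include), 30 ∉ B (include), 31 ∉ B (include), 35 ∉ B (include), 37 ∉ B (include)
Elements of A not in B: {8, 19, 30, 31, 35, 37}

{8, 19, 30, 31, 35, 37}


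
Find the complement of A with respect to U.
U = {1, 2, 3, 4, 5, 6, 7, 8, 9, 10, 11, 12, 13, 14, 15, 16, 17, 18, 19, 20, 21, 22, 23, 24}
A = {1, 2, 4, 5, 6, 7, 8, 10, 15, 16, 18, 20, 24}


Universal set U = {1, 2, 3, 4, 5, 6, 7, 8, 9, 10, 11, 12, 13, 14, 15, 16, 17, 18, 19, 20, 21, 22, 23, 24}
Set A = {1, 2, 4, 5, 6, 7, 8, 10, 15, 16, 18, 20, 24}
A' = U \ A = elements in U but not in A
Checking each element of U:
1 (in A, exclude), 2 (in A, exclude), 3 (not in A, include), 4 (in A, exclude), 5 (in A, exclude), 6 (in A, exclude), 7 (in A, exclude), 8 (in A, exclude), 9 (not in A, include), 10 (in A, exclude), 11 (not in A, include), 12 (not in A, include), 13 (not in A, include), 14 (not in A, include), 15 (in A, exclude), 16 (in A, exclude), 17 (not in A, include), 18 (in A, exclude), 19 (not in A, include), 20 (in A, exclude), 21 (not in A, include), 22 (not in A, include), 23 (not in A, include), 24 (in A, exclude)
A' = {3, 9, 11, 12, 13, 14, 17, 19, 21, 22, 23}

{3, 9, 11, 12, 13, 14, 17, 19, 21, 22, 23}


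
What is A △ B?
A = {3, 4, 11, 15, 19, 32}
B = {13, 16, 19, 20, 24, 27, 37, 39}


Set A = {3, 4, 11, 15, 19, 32}
Set B = {13, 16, 19, 20, 24, 27, 37, 39}
A △ B = (A \ B) ∪ (B \ A)
Elements in A but not B: {3, 4, 11, 15, 32}
Elements in B but not A: {13, 16, 20, 24, 27, 37, 39}
A △ B = {3, 4, 11, 13, 15, 16, 20, 24, 27, 32, 37, 39}

{3, 4, 11, 13, 15, 16, 20, 24, 27, 32, 37, 39}


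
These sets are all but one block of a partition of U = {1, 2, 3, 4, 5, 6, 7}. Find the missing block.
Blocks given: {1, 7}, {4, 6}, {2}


U = {1, 2, 3, 4, 5, 6, 7}
Shown blocks: {1, 7}, {4, 6}, {2}
A partition's blocks are pairwise disjoint and cover U, so the missing block = U \ (union of shown blocks).
Union of shown blocks: {1, 2, 4, 6, 7}
Missing block = U \ (union) = {3, 5}

{3, 5}


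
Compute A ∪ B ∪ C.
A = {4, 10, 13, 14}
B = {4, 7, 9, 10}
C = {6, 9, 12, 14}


Set A = {4, 10, 13, 14}
Set B = {4, 7, 9, 10}
Set C = {6, 9, 12, 14}
First, A ∪ B = {4, 7, 9, 10, 13, 14}
Then, (A ∪ B) ∪ C = {4, 6, 7, 9, 10, 12, 13, 14}

{4, 6, 7, 9, 10, 12, 13, 14}


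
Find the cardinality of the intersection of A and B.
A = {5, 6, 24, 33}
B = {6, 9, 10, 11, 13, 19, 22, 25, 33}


Set A = {5, 6, 24, 33}
Set B = {6, 9, 10, 11, 13, 19, 22, 25, 33}
A ∩ B = {6, 33}
|A ∩ B| = 2

2


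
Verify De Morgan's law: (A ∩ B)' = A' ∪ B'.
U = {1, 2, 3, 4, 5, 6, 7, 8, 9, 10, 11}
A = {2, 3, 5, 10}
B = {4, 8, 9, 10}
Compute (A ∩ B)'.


U = {1, 2, 3, 4, 5, 6, 7, 8, 9, 10, 11}
A = {2, 3, 5, 10}, B = {4, 8, 9, 10}
A ∩ B = {10}
(A ∩ B)' = U \ (A ∩ B) = {1, 2, 3, 4, 5, 6, 7, 8, 9, 11}
Verification via A' ∪ B': A' = {1, 4, 6, 7, 8, 9, 11}, B' = {1, 2, 3, 5, 6, 7, 11}
A' ∪ B' = {1, 2, 3, 4, 5, 6, 7, 8, 9, 11} ✓

{1, 2, 3, 4, 5, 6, 7, 8, 9, 11}


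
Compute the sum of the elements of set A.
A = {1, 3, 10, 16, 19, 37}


Set A = {1, 3, 10, 16, 19, 37}
Sum = 1 + 3 + 10 + 16 + 19 + 37 = 86

86


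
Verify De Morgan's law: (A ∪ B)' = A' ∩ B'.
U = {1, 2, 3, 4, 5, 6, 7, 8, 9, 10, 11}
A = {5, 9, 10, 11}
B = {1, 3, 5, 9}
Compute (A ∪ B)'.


U = {1, 2, 3, 4, 5, 6, 7, 8, 9, 10, 11}
A = {5, 9, 10, 11}, B = {1, 3, 5, 9}
A ∪ B = {1, 3, 5, 9, 10, 11}
(A ∪ B)' = U \ (A ∪ B) = {2, 4, 6, 7, 8}
Verification via A' ∩ B': A' = {1, 2, 3, 4, 6, 7, 8}, B' = {2, 4, 6, 7, 8, 10, 11}
A' ∩ B' = {2, 4, 6, 7, 8} ✓

{2, 4, 6, 7, 8}


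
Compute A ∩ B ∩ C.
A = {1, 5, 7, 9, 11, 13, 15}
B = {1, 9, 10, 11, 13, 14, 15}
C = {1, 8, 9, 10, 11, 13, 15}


Set A = {1, 5, 7, 9, 11, 13, 15}
Set B = {1, 9, 10, 11, 13, 14, 15}
Set C = {1, 8, 9, 10, 11, 13, 15}
First, A ∩ B = {1, 9, 11, 13, 15}
Then, (A ∩ B) ∩ C = {1, 9, 11, 13, 15}

{1, 9, 11, 13, 15}


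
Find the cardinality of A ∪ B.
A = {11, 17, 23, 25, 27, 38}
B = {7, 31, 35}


Set A = {11, 17, 23, 25, 27, 38}, |A| = 6
Set B = {7, 31, 35}, |B| = 3
A ∩ B = {}, |A ∩ B| = 0
|A ∪ B| = |A| + |B| - |A ∩ B| = 6 + 3 - 0 = 9

9


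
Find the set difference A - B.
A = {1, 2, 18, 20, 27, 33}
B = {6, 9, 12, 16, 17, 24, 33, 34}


Set A = {1, 2, 18, 20, 27, 33}
Set B = {6, 9, 12, 16, 17, 24, 33, 34}
A \ B includes elements in A that are not in B.
Check each element of A:
1 (not in B, keep), 2 (not in B, keep), 18 (not in B, keep), 20 (not in B, keep), 27 (not in B, keep), 33 (in B, remove)
A \ B = {1, 2, 18, 20, 27}

{1, 2, 18, 20, 27}


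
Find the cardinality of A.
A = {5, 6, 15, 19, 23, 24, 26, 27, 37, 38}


Set A = {5, 6, 15, 19, 23, 24, 26, 27, 37, 38}
Listing elements: 5, 6, 15, 19, 23, 24, 26, 27, 37, 38
Counting: 10 elements
|A| = 10

10


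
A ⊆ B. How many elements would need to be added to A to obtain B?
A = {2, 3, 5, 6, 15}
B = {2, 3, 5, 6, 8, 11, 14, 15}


Set A = {2, 3, 5, 6, 15}, |A| = 5
Set B = {2, 3, 5, 6, 8, 11, 14, 15}, |B| = 8
Since A ⊆ B: B \ A = {8, 11, 14}
|B| - |A| = 8 - 5 = 3

3


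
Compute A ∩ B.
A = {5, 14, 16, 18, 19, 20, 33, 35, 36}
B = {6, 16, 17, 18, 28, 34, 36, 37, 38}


Set A = {5, 14, 16, 18, 19, 20, 33, 35, 36}
Set B = {6, 16, 17, 18, 28, 34, 36, 37, 38}
A ∩ B includes only elements in both sets.
Check each element of A against B:
5 ✗, 14 ✗, 16 ✓, 18 ✓, 19 ✗, 20 ✗, 33 ✗, 35 ✗, 36 ✓
A ∩ B = {16, 18, 36}

{16, 18, 36}


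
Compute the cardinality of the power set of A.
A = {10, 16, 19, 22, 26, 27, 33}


Set A = {10, 16, 19, 22, 26, 27, 33}
|A| = 7
The power set P(A) contains all subsets of A.
|P(A)| = 2^|A| = 2^7 = 128

128


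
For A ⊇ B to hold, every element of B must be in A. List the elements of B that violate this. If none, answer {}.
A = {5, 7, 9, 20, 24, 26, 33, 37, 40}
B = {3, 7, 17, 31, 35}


Set A = {5, 7, 9, 20, 24, 26, 33, 37, 40}
Set B = {3, 7, 17, 31, 35}
Check each element of B against A:
3 ∉ A (include), 7 ∈ A, 17 ∉ A (include), 31 ∉ A (include), 35 ∉ A (include)
Elements of B not in A: {3, 17, 31, 35}

{3, 17, 31, 35}


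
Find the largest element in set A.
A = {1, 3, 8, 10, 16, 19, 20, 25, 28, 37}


Set A = {1, 3, 8, 10, 16, 19, 20, 25, 28, 37}
Elements in ascending order: 1, 3, 8, 10, 16, 19, 20, 25, 28, 37
The largest element is 37.

37


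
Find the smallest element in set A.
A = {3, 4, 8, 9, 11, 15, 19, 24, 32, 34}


Set A = {3, 4, 8, 9, 11, 15, 19, 24, 32, 34}
Elements in ascending order: 3, 4, 8, 9, 11, 15, 19, 24, 32, 34
The smallest element is 3.

3


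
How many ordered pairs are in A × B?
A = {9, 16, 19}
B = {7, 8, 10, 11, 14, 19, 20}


Set A = {9, 16, 19} has 3 elements.
Set B = {7, 8, 10, 11, 14, 19, 20} has 7 elements.
|A × B| = |A| × |B| = 3 × 7 = 21

21


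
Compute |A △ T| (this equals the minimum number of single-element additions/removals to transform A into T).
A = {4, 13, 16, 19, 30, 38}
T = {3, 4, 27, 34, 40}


Set A = {4, 13, 16, 19, 30, 38}
Set T = {3, 4, 27, 34, 40}
Elements to remove from A (in A, not in T): {13, 16, 19, 30, 38} → 5 removals
Elements to add to A (in T, not in A): {3, 27, 34, 40} → 4 additions
Total edits = 5 + 4 = 9

9


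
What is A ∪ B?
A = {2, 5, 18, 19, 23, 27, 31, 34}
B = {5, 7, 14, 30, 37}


Set A = {2, 5, 18, 19, 23, 27, 31, 34}
Set B = {5, 7, 14, 30, 37}
A ∪ B includes all elements in either set.
Elements from A: {2, 5, 18, 19, 23, 27, 31, 34}
Elements from B not already included: {7, 14, 30, 37}
A ∪ B = {2, 5, 7, 14, 18, 19, 23, 27, 30, 31, 34, 37}

{2, 5, 7, 14, 18, 19, 23, 27, 30, 31, 34, 37}


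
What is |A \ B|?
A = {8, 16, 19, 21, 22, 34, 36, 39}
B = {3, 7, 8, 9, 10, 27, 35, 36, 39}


Set A = {8, 16, 19, 21, 22, 34, 36, 39}
Set B = {3, 7, 8, 9, 10, 27, 35, 36, 39}
A \ B = {16, 19, 21, 22, 34}
|A \ B| = 5

5


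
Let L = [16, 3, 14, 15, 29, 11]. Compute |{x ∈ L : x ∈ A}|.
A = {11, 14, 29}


Set A = {11, 14, 29}
Candidates: [16, 3, 14, 15, 29, 11]
Check each candidate:
16 ∉ A, 3 ∉ A, 14 ∈ A, 15 ∉ A, 29 ∈ A, 11 ∈ A
Count of candidates in A: 3

3


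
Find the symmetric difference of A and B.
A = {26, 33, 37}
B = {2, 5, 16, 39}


Set A = {26, 33, 37}
Set B = {2, 5, 16, 39}
A △ B = (A \ B) ∪ (B \ A)
Elements in A but not B: {26, 33, 37}
Elements in B but not A: {2, 5, 16, 39}
A △ B = {2, 5, 16, 26, 33, 37, 39}

{2, 5, 16, 26, 33, 37, 39}


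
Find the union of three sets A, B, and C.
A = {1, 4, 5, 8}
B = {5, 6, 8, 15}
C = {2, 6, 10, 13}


Set A = {1, 4, 5, 8}
Set B = {5, 6, 8, 15}
Set C = {2, 6, 10, 13}
First, A ∪ B = {1, 4, 5, 6, 8, 15}
Then, (A ∪ B) ∪ C = {1, 2, 4, 5, 6, 8, 10, 13, 15}

{1, 2, 4, 5, 6, 8, 10, 13, 15}


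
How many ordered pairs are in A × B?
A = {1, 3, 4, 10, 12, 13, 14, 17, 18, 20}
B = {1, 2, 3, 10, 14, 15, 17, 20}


Set A = {1, 3, 4, 10, 12, 13, 14, 17, 18, 20} has 10 elements.
Set B = {1, 2, 3, 10, 14, 15, 17, 20} has 8 elements.
|A × B| = |A| × |B| = 10 × 8 = 80

80


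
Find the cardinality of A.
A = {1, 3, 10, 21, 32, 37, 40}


Set A = {1, 3, 10, 21, 32, 37, 40}
Listing elements: 1, 3, 10, 21, 32, 37, 40
Counting: 7 elements
|A| = 7

7


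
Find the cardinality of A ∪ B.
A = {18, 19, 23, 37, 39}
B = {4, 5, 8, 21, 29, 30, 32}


Set A = {18, 19, 23, 37, 39}, |A| = 5
Set B = {4, 5, 8, 21, 29, 30, 32}, |B| = 7
A ∩ B = {}, |A ∩ B| = 0
|A ∪ B| = |A| + |B| - |A ∩ B| = 5 + 7 - 0 = 12

12


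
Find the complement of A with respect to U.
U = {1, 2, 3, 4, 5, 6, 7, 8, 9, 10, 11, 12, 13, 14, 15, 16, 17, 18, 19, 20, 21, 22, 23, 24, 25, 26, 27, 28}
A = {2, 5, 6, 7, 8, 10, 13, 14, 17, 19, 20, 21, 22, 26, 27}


Universal set U = {1, 2, 3, 4, 5, 6, 7, 8, 9, 10, 11, 12, 13, 14, 15, 16, 17, 18, 19, 20, 21, 22, 23, 24, 25, 26, 27, 28}
Set A = {2, 5, 6, 7, 8, 10, 13, 14, 17, 19, 20, 21, 22, 26, 27}
A' = U \ A = elements in U but not in A
Checking each element of U:
1 (not in A, include), 2 (in A, exclude), 3 (not in A, include), 4 (not in A, include), 5 (in A, exclude), 6 (in A, exclude), 7 (in A, exclude), 8 (in A, exclude), 9 (not in A, include), 10 (in A, exclude), 11 (not in A, include), 12 (not in A, include), 13 (in A, exclude), 14 (in A, exclude), 15 (not in A, include), 16 (not in A, include), 17 (in A, exclude), 18 (not in A, include), 19 (in A, exclude), 20 (in A, exclude), 21 (in A, exclude), 22 (in A, exclude), 23 (not in A, include), 24 (not in A, include), 25 (not in A, include), 26 (in A, exclude), 27 (in A, exclude), 28 (not in A, include)
A' = {1, 3, 4, 9, 11, 12, 15, 16, 18, 23, 24, 25, 28}

{1, 3, 4, 9, 11, 12, 15, 16, 18, 23, 24, 25, 28}


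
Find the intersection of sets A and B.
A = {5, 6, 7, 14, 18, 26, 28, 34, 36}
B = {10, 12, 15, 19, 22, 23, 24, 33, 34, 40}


Set A = {5, 6, 7, 14, 18, 26, 28, 34, 36}
Set B = {10, 12, 15, 19, 22, 23, 24, 33, 34, 40}
A ∩ B includes only elements in both sets.
Check each element of A against B:
5 ✗, 6 ✗, 7 ✗, 14 ✗, 18 ✗, 26 ✗, 28 ✗, 34 ✓, 36 ✗
A ∩ B = {34}

{34}


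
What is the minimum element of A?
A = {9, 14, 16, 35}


Set A = {9, 14, 16, 35}
Elements in ascending order: 9, 14, 16, 35
The smallest element is 9.

9


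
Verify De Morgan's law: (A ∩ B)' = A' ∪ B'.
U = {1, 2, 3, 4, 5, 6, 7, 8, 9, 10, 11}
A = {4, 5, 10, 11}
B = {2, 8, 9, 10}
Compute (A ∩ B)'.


U = {1, 2, 3, 4, 5, 6, 7, 8, 9, 10, 11}
A = {4, 5, 10, 11}, B = {2, 8, 9, 10}
A ∩ B = {10}
(A ∩ B)' = U \ (A ∩ B) = {1, 2, 3, 4, 5, 6, 7, 8, 9, 11}
Verification via A' ∪ B': A' = {1, 2, 3, 6, 7, 8, 9}, B' = {1, 3, 4, 5, 6, 7, 11}
A' ∪ B' = {1, 2, 3, 4, 5, 6, 7, 8, 9, 11} ✓

{1, 2, 3, 4, 5, 6, 7, 8, 9, 11}


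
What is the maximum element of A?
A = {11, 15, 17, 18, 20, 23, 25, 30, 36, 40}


Set A = {11, 15, 17, 18, 20, 23, 25, 30, 36, 40}
Elements in ascending order: 11, 15, 17, 18, 20, 23, 25, 30, 36, 40
The largest element is 40.

40


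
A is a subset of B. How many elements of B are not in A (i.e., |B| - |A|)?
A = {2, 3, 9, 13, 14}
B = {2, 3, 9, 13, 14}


Set A = {2, 3, 9, 13, 14}, |A| = 5
Set B = {2, 3, 9, 13, 14}, |B| = 5
Since A ⊆ B: B \ A = {}
|B| - |A| = 5 - 5 = 0

0


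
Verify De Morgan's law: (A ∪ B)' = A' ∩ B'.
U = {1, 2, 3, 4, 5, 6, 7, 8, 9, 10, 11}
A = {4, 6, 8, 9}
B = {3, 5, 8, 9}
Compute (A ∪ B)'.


U = {1, 2, 3, 4, 5, 6, 7, 8, 9, 10, 11}
A = {4, 6, 8, 9}, B = {3, 5, 8, 9}
A ∪ B = {3, 4, 5, 6, 8, 9}
(A ∪ B)' = U \ (A ∪ B) = {1, 2, 7, 10, 11}
Verification via A' ∩ B': A' = {1, 2, 3, 5, 7, 10, 11}, B' = {1, 2, 4, 6, 7, 10, 11}
A' ∩ B' = {1, 2, 7, 10, 11} ✓

{1, 2, 7, 10, 11}


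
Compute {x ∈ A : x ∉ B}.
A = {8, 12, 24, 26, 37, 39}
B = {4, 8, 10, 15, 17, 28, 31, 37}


Set A = {8, 12, 24, 26, 37, 39}
Set B = {4, 8, 10, 15, 17, 28, 31, 37}
Check each element of A against B:
8 ∈ B, 12 ∉ B (include), 24 ∉ B (include), 26 ∉ B (include), 37 ∈ B, 39 ∉ B (include)
Elements of A not in B: {12, 24, 26, 39}

{12, 24, 26, 39}


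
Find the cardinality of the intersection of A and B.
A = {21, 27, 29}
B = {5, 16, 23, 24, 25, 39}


Set A = {21, 27, 29}
Set B = {5, 16, 23, 24, 25, 39}
A ∩ B = {}
|A ∩ B| = 0

0


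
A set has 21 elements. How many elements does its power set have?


The set has 21 elements.
The power set contains all possible subsets.
|P(A)| = 2^|A| = 2^21 = 2097152

2097152


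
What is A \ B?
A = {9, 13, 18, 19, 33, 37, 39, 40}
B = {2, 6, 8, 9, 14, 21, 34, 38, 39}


Set A = {9, 13, 18, 19, 33, 37, 39, 40}
Set B = {2, 6, 8, 9, 14, 21, 34, 38, 39}
A \ B includes elements in A that are not in B.
Check each element of A:
9 (in B, remove), 13 (not in B, keep), 18 (not in B, keep), 19 (not in B, keep), 33 (not in B, keep), 37 (not in B, keep), 39 (in B, remove), 40 (not in B, keep)
A \ B = {13, 18, 19, 33, 37, 40}

{13, 18, 19, 33, 37, 40}


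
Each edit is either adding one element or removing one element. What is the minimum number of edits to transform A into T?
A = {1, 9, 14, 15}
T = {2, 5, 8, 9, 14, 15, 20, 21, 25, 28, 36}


Set A = {1, 9, 14, 15}
Set T = {2, 5, 8, 9, 14, 15, 20, 21, 25, 28, 36}
Elements to remove from A (in A, not in T): {1} → 1 removals
Elements to add to A (in T, not in A): {2, 5, 8, 20, 21, 25, 28, 36} → 8 additions
Total edits = 1 + 8 = 9

9


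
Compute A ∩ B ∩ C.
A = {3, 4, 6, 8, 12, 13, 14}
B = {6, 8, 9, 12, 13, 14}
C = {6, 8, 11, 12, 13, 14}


Set A = {3, 4, 6, 8, 12, 13, 14}
Set B = {6, 8, 9, 12, 13, 14}
Set C = {6, 8, 11, 12, 13, 14}
First, A ∩ B = {6, 8, 12, 13, 14}
Then, (A ∩ B) ∩ C = {6, 8, 12, 13, 14}

{6, 8, 12, 13, 14}


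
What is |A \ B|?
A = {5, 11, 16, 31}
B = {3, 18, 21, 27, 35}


Set A = {5, 11, 16, 31}
Set B = {3, 18, 21, 27, 35}
A \ B = {5, 11, 16, 31}
|A \ B| = 4

4


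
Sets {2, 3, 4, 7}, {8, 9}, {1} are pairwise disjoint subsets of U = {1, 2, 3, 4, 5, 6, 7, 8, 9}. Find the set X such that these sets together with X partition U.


U = {1, 2, 3, 4, 5, 6, 7, 8, 9}
Shown blocks: {2, 3, 4, 7}, {8, 9}, {1}
A partition's blocks are pairwise disjoint and cover U, so the missing block = U \ (union of shown blocks).
Union of shown blocks: {1, 2, 3, 4, 7, 8, 9}
Missing block = U \ (union) = {5, 6}

{5, 6}


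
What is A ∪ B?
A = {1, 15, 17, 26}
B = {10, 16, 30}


Set A = {1, 15, 17, 26}
Set B = {10, 16, 30}
A ∪ B includes all elements in either set.
Elements from A: {1, 15, 17, 26}
Elements from B not already included: {10, 16, 30}
A ∪ B = {1, 10, 15, 16, 17, 26, 30}

{1, 10, 15, 16, 17, 26, 30}


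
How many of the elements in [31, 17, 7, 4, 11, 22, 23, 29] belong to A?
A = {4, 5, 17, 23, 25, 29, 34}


Set A = {4, 5, 17, 23, 25, 29, 34}
Candidates: [31, 17, 7, 4, 11, 22, 23, 29]
Check each candidate:
31 ∉ A, 17 ∈ A, 7 ∉ A, 4 ∈ A, 11 ∉ A, 22 ∉ A, 23 ∈ A, 29 ∈ A
Count of candidates in A: 4

4


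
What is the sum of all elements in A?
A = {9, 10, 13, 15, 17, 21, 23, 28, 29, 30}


Set A = {9, 10, 13, 15, 17, 21, 23, 28, 29, 30}
Sum = 9 + 10 + 13 + 15 + 17 + 21 + 23 + 28 + 29 + 30 = 195

195


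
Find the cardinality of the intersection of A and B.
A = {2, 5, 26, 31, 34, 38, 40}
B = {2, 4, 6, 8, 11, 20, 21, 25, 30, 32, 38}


Set A = {2, 5, 26, 31, 34, 38, 40}
Set B = {2, 4, 6, 8, 11, 20, 21, 25, 30, 32, 38}
A ∩ B = {2, 38}
|A ∩ B| = 2

2


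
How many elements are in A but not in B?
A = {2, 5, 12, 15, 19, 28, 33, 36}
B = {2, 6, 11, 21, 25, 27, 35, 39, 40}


Set A = {2, 5, 12, 15, 19, 28, 33, 36}
Set B = {2, 6, 11, 21, 25, 27, 35, 39, 40}
A \ B = {5, 12, 15, 19, 28, 33, 36}
|A \ B| = 7

7


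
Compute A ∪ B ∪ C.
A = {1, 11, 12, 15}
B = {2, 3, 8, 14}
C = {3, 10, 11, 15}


Set A = {1, 11, 12, 15}
Set B = {2, 3, 8, 14}
Set C = {3, 10, 11, 15}
First, A ∪ B = {1, 2, 3, 8, 11, 12, 14, 15}
Then, (A ∪ B) ∪ C = {1, 2, 3, 8, 10, 11, 12, 14, 15}

{1, 2, 3, 8, 10, 11, 12, 14, 15}


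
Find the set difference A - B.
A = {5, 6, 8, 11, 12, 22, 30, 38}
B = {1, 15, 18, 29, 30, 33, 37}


Set A = {5, 6, 8, 11, 12, 22, 30, 38}
Set B = {1, 15, 18, 29, 30, 33, 37}
A \ B includes elements in A that are not in B.
Check each element of A:
5 (not in B, keep), 6 (not in B, keep), 8 (not in B, keep), 11 (not in B, keep), 12 (not in B, keep), 22 (not in B, keep), 30 (in B, remove), 38 (not in B, keep)
A \ B = {5, 6, 8, 11, 12, 22, 38}

{5, 6, 8, 11, 12, 22, 38}


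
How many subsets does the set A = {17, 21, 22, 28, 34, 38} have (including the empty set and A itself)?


Set A = {17, 21, 22, 28, 34, 38}
|A| = 6
The power set P(A) contains all subsets of A.
|P(A)| = 2^|A| = 2^6 = 64

64


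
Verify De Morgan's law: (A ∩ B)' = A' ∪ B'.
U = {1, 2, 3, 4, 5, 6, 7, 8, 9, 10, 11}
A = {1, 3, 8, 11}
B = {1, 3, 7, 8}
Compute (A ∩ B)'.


U = {1, 2, 3, 4, 5, 6, 7, 8, 9, 10, 11}
A = {1, 3, 8, 11}, B = {1, 3, 7, 8}
A ∩ B = {1, 3, 8}
(A ∩ B)' = U \ (A ∩ B) = {2, 4, 5, 6, 7, 9, 10, 11}
Verification via A' ∪ B': A' = {2, 4, 5, 6, 7, 9, 10}, B' = {2, 4, 5, 6, 9, 10, 11}
A' ∪ B' = {2, 4, 5, 6, 7, 9, 10, 11} ✓

{2, 4, 5, 6, 7, 9, 10, 11}


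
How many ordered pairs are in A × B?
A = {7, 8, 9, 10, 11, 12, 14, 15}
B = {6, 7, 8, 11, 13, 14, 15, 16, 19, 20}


Set A = {7, 8, 9, 10, 11, 12, 14, 15} has 8 elements.
Set B = {6, 7, 8, 11, 13, 14, 15, 16, 19, 20} has 10 elements.
|A × B| = |A| × |B| = 8 × 10 = 80

80


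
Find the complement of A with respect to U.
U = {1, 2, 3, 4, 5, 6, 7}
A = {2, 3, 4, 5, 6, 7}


Universal set U = {1, 2, 3, 4, 5, 6, 7}
Set A = {2, 3, 4, 5, 6, 7}
A' = U \ A = elements in U but not in A
Checking each element of U:
1 (not in A, include), 2 (in A, exclude), 3 (in A, exclude), 4 (in A, exclude), 5 (in A, exclude), 6 (in A, exclude), 7 (in A, exclude)
A' = {1}

{1}


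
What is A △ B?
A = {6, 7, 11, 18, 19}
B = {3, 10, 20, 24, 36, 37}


Set A = {6, 7, 11, 18, 19}
Set B = {3, 10, 20, 24, 36, 37}
A △ B = (A \ B) ∪ (B \ A)
Elements in A but not B: {6, 7, 11, 18, 19}
Elements in B but not A: {3, 10, 20, 24, 36, 37}
A △ B = {3, 6, 7, 10, 11, 18, 19, 20, 24, 36, 37}

{3, 6, 7, 10, 11, 18, 19, 20, 24, 36, 37}


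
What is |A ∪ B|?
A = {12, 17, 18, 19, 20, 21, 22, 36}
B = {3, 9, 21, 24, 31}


Set A = {12, 17, 18, 19, 20, 21, 22, 36}, |A| = 8
Set B = {3, 9, 21, 24, 31}, |B| = 5
A ∩ B = {21}, |A ∩ B| = 1
|A ∪ B| = |A| + |B| - |A ∩ B| = 8 + 5 - 1 = 12

12


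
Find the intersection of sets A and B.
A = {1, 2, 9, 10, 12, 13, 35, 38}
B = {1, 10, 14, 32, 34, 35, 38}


Set A = {1, 2, 9, 10, 12, 13, 35, 38}
Set B = {1, 10, 14, 32, 34, 35, 38}
A ∩ B includes only elements in both sets.
Check each element of A against B:
1 ✓, 2 ✗, 9 ✗, 10 ✓, 12 ✗, 13 ✗, 35 ✓, 38 ✓
A ∩ B = {1, 10, 35, 38}

{1, 10, 35, 38}


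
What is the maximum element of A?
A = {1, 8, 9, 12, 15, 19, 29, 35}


Set A = {1, 8, 9, 12, 15, 19, 29, 35}
Elements in ascending order: 1, 8, 9, 12, 15, 19, 29, 35
The largest element is 35.

35


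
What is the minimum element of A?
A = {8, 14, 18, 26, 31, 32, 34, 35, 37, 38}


Set A = {8, 14, 18, 26, 31, 32, 34, 35, 37, 38}
Elements in ascending order: 8, 14, 18, 26, 31, 32, 34, 35, 37, 38
The smallest element is 8.

8


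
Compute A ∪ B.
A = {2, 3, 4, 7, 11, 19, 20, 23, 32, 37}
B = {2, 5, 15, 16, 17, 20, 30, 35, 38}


Set A = {2, 3, 4, 7, 11, 19, 20, 23, 32, 37}
Set B = {2, 5, 15, 16, 17, 20, 30, 35, 38}
A ∪ B includes all elements in either set.
Elements from A: {2, 3, 4, 7, 11, 19, 20, 23, 32, 37}
Elements from B not already included: {5, 15, 16, 17, 30, 35, 38}
A ∪ B = {2, 3, 4, 5, 7, 11, 15, 16, 17, 19, 20, 23, 30, 32, 35, 37, 38}

{2, 3, 4, 5, 7, 11, 15, 16, 17, 19, 20, 23, 30, 32, 35, 37, 38}


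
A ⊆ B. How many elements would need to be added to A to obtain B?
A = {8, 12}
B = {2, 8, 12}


Set A = {8, 12}, |A| = 2
Set B = {2, 8, 12}, |B| = 3
Since A ⊆ B: B \ A = {2}
|B| - |A| = 3 - 2 = 1

1


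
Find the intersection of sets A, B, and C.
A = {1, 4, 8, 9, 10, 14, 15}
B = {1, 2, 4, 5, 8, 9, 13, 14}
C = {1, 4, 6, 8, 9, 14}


Set A = {1, 4, 8, 9, 10, 14, 15}
Set B = {1, 2, 4, 5, 8, 9, 13, 14}
Set C = {1, 4, 6, 8, 9, 14}
First, A ∩ B = {1, 4, 8, 9, 14}
Then, (A ∩ B) ∩ C = {1, 4, 8, 9, 14}

{1, 4, 8, 9, 14}


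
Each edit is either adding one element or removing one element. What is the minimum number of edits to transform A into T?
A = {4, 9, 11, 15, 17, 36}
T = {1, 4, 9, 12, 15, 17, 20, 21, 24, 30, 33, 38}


Set A = {4, 9, 11, 15, 17, 36}
Set T = {1, 4, 9, 12, 15, 17, 20, 21, 24, 30, 33, 38}
Elements to remove from A (in A, not in T): {11, 36} → 2 removals
Elements to add to A (in T, not in A): {1, 12, 20, 21, 24, 30, 33, 38} → 8 additions
Total edits = 2 + 8 = 10

10


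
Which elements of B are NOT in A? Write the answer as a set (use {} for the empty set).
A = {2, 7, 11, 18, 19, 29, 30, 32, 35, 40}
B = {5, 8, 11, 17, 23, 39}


Set A = {2, 7, 11, 18, 19, 29, 30, 32, 35, 40}
Set B = {5, 8, 11, 17, 23, 39}
Check each element of B against A:
5 ∉ A (include), 8 ∉ A (include), 11 ∈ A, 17 ∉ A (include), 23 ∉ A (include), 39 ∉ A (include)
Elements of B not in A: {5, 8, 17, 23, 39}

{5, 8, 17, 23, 39}


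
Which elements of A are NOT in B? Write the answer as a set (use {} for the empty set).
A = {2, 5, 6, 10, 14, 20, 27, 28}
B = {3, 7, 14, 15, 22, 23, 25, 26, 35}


Set A = {2, 5, 6, 10, 14, 20, 27, 28}
Set B = {3, 7, 14, 15, 22, 23, 25, 26, 35}
Check each element of A against B:
2 ∉ B (include), 5 ∉ B (include), 6 ∉ B (include), 10 ∉ B (include), 14 ∈ B, 20 ∉ B (include), 27 ∉ B (include), 28 ∉ B (include)
Elements of A not in B: {2, 5, 6, 10, 20, 27, 28}

{2, 5, 6, 10, 20, 27, 28}


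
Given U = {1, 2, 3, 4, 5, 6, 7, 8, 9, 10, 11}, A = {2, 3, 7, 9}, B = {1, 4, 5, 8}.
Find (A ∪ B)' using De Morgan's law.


U = {1, 2, 3, 4, 5, 6, 7, 8, 9, 10, 11}
A = {2, 3, 7, 9}, B = {1, 4, 5, 8}
A ∪ B = {1, 2, 3, 4, 5, 7, 8, 9}
(A ∪ B)' = U \ (A ∪ B) = {6, 10, 11}
Verification via A' ∩ B': A' = {1, 4, 5, 6, 8, 10, 11}, B' = {2, 3, 6, 7, 9, 10, 11}
A' ∩ B' = {6, 10, 11} ✓

{6, 10, 11}


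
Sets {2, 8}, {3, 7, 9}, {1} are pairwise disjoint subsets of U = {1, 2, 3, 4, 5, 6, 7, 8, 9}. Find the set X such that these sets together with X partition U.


U = {1, 2, 3, 4, 5, 6, 7, 8, 9}
Shown blocks: {2, 8}, {3, 7, 9}, {1}
A partition's blocks are pairwise disjoint and cover U, so the missing block = U \ (union of shown blocks).
Union of shown blocks: {1, 2, 3, 7, 8, 9}
Missing block = U \ (union) = {4, 5, 6}

{4, 5, 6}


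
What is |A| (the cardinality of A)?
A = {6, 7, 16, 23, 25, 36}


Set A = {6, 7, 16, 23, 25, 36}
Listing elements: 6, 7, 16, 23, 25, 36
Counting: 6 elements
|A| = 6

6


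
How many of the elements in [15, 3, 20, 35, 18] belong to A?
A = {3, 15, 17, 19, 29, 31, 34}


Set A = {3, 15, 17, 19, 29, 31, 34}
Candidates: [15, 3, 20, 35, 18]
Check each candidate:
15 ∈ A, 3 ∈ A, 20 ∉ A, 35 ∉ A, 18 ∉ A
Count of candidates in A: 2

2


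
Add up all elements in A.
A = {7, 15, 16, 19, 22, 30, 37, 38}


Set A = {7, 15, 16, 19, 22, 30, 37, 38}
Sum = 7 + 15 + 16 + 19 + 22 + 30 + 37 + 38 = 184

184


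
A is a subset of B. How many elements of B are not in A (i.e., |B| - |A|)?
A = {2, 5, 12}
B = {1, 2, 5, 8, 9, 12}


Set A = {2, 5, 12}, |A| = 3
Set B = {1, 2, 5, 8, 9, 12}, |B| = 6
Since A ⊆ B: B \ A = {1, 8, 9}
|B| - |A| = 6 - 3 = 3

3


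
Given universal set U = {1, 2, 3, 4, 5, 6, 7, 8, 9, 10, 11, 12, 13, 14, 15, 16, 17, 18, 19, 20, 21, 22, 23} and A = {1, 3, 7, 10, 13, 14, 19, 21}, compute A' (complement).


Universal set U = {1, 2, 3, 4, 5, 6, 7, 8, 9, 10, 11, 12, 13, 14, 15, 16, 17, 18, 19, 20, 21, 22, 23}
Set A = {1, 3, 7, 10, 13, 14, 19, 21}
A' = U \ A = elements in U but not in A
Checking each element of U:
1 (in A, exclude), 2 (not in A, include), 3 (in A, exclude), 4 (not in A, include), 5 (not in A, include), 6 (not in A, include), 7 (in A, exclude), 8 (not in A, include), 9 (not in A, include), 10 (in A, exclude), 11 (not in A, include), 12 (not in A, include), 13 (in A, exclude), 14 (in A, exclude), 15 (not in A, include), 16 (not in A, include), 17 (not in A, include), 18 (not in A, include), 19 (in A, exclude), 20 (not in A, include), 21 (in A, exclude), 22 (not in A, include), 23 (not in A, include)
A' = {2, 4, 5, 6, 8, 9, 11, 12, 15, 16, 17, 18, 20, 22, 23}

{2, 4, 5, 6, 8, 9, 11, 12, 15, 16, 17, 18, 20, 22, 23}


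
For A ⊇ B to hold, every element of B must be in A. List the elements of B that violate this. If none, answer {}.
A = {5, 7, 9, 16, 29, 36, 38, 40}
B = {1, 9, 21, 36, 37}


Set A = {5, 7, 9, 16, 29, 36, 38, 40}
Set B = {1, 9, 21, 36, 37}
Check each element of B against A:
1 ∉ A (include), 9 ∈ A, 21 ∉ A (include), 36 ∈ A, 37 ∉ A (include)
Elements of B not in A: {1, 21, 37}

{1, 21, 37}


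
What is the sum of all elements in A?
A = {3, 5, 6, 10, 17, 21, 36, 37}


Set A = {3, 5, 6, 10, 17, 21, 36, 37}
Sum = 3 + 5 + 6 + 10 + 17 + 21 + 36 + 37 = 135

135


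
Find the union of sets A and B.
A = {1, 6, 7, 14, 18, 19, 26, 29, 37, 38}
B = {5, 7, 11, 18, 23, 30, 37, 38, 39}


Set A = {1, 6, 7, 14, 18, 19, 26, 29, 37, 38}
Set B = {5, 7, 11, 18, 23, 30, 37, 38, 39}
A ∪ B includes all elements in either set.
Elements from A: {1, 6, 7, 14, 18, 19, 26, 29, 37, 38}
Elements from B not already included: {5, 11, 23, 30, 39}
A ∪ B = {1, 5, 6, 7, 11, 14, 18, 19, 23, 26, 29, 30, 37, 38, 39}

{1, 5, 6, 7, 11, 14, 18, 19, 23, 26, 29, 30, 37, 38, 39}


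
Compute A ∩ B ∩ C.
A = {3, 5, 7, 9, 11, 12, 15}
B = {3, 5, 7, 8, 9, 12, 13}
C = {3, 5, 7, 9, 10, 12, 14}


Set A = {3, 5, 7, 9, 11, 12, 15}
Set B = {3, 5, 7, 8, 9, 12, 13}
Set C = {3, 5, 7, 9, 10, 12, 14}
First, A ∩ B = {3, 5, 7, 9, 12}
Then, (A ∩ B) ∩ C = {3, 5, 7, 9, 12}

{3, 5, 7, 9, 12}


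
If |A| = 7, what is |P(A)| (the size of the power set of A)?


The set has 7 elements.
The power set contains all possible subsets.
|P(A)| = 2^|A| = 2^7 = 128

128


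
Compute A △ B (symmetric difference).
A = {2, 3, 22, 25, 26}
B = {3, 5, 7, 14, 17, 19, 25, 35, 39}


Set A = {2, 3, 22, 25, 26}
Set B = {3, 5, 7, 14, 17, 19, 25, 35, 39}
A △ B = (A \ B) ∪ (B \ A)
Elements in A but not B: {2, 22, 26}
Elements in B but not A: {5, 7, 14, 17, 19, 35, 39}
A △ B = {2, 5, 7, 14, 17, 19, 22, 26, 35, 39}

{2, 5, 7, 14, 17, 19, 22, 26, 35, 39}


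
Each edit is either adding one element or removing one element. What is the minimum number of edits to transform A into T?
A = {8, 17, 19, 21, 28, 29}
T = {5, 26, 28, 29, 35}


Set A = {8, 17, 19, 21, 28, 29}
Set T = {5, 26, 28, 29, 35}
Elements to remove from A (in A, not in T): {8, 17, 19, 21} → 4 removals
Elements to add to A (in T, not in A): {5, 26, 35} → 3 additions
Total edits = 4 + 3 = 7

7


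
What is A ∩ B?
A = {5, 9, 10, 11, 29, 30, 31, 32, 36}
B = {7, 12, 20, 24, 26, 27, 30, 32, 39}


Set A = {5, 9, 10, 11, 29, 30, 31, 32, 36}
Set B = {7, 12, 20, 24, 26, 27, 30, 32, 39}
A ∩ B includes only elements in both sets.
Check each element of A against B:
5 ✗, 9 ✗, 10 ✗, 11 ✗, 29 ✗, 30 ✓, 31 ✗, 32 ✓, 36 ✗
A ∩ B = {30, 32}

{30, 32}


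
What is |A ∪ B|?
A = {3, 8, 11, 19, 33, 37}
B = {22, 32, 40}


Set A = {3, 8, 11, 19, 33, 37}, |A| = 6
Set B = {22, 32, 40}, |B| = 3
A ∩ B = {}, |A ∩ B| = 0
|A ∪ B| = |A| + |B| - |A ∩ B| = 6 + 3 - 0 = 9

9


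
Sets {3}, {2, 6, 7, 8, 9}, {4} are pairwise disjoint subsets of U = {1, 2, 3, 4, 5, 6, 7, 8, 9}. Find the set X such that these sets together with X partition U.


U = {1, 2, 3, 4, 5, 6, 7, 8, 9}
Shown blocks: {3}, {2, 6, 7, 8, 9}, {4}
A partition's blocks are pairwise disjoint and cover U, so the missing block = U \ (union of shown blocks).
Union of shown blocks: {2, 3, 4, 6, 7, 8, 9}
Missing block = U \ (union) = {1, 5}

{1, 5}


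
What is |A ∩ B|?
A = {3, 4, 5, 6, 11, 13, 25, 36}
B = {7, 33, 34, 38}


Set A = {3, 4, 5, 6, 11, 13, 25, 36}
Set B = {7, 33, 34, 38}
A ∩ B = {}
|A ∩ B| = 0

0


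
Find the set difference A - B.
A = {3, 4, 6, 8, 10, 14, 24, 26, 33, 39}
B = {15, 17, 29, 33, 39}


Set A = {3, 4, 6, 8, 10, 14, 24, 26, 33, 39}
Set B = {15, 17, 29, 33, 39}
A \ B includes elements in A that are not in B.
Check each element of A:
3 (not in B, keep), 4 (not in B, keep), 6 (not in B, keep), 8 (not in B, keep), 10 (not in B, keep), 14 (not in B, keep), 24 (not in B, keep), 26 (not in B, keep), 33 (in B, remove), 39 (in B, remove)
A \ B = {3, 4, 6, 8, 10, 14, 24, 26}

{3, 4, 6, 8, 10, 14, 24, 26}


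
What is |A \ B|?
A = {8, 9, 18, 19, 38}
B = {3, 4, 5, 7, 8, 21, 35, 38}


Set A = {8, 9, 18, 19, 38}
Set B = {3, 4, 5, 7, 8, 21, 35, 38}
A \ B = {9, 18, 19}
|A \ B| = 3

3


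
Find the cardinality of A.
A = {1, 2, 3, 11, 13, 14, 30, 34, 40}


Set A = {1, 2, 3, 11, 13, 14, 30, 34, 40}
Listing elements: 1, 2, 3, 11, 13, 14, 30, 34, 40
Counting: 9 elements
|A| = 9

9


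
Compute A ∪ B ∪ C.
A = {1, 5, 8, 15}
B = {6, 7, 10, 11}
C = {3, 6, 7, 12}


Set A = {1, 5, 8, 15}
Set B = {6, 7, 10, 11}
Set C = {3, 6, 7, 12}
First, A ∪ B = {1, 5, 6, 7, 8, 10, 11, 15}
Then, (A ∪ B) ∪ C = {1, 3, 5, 6, 7, 8, 10, 11, 12, 15}

{1, 3, 5, 6, 7, 8, 10, 11, 12, 15}
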